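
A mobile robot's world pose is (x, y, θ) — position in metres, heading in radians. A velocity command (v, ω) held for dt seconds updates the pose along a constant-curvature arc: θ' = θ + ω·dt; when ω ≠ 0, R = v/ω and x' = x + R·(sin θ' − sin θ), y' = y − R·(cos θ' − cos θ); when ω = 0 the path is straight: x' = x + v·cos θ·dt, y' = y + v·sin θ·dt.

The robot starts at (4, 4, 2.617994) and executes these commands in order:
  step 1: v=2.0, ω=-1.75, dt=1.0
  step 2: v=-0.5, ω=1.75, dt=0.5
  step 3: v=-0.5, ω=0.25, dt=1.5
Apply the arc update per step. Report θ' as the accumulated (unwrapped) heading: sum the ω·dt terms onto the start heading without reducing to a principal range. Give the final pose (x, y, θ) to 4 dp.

(3.8984, 4.7969, 2.1180)

step 1: θ'=0.8680 (R=-1.1429) → pose (3.6994, 5.7284, 0.8680)
step 2: θ'=1.7430 (R=-0.2857) → pose (3.6359, 5.4948, 1.7430)
step 3: θ'=2.1180 (R=-2.0000) → pose (3.8984, 4.7969, 2.1180)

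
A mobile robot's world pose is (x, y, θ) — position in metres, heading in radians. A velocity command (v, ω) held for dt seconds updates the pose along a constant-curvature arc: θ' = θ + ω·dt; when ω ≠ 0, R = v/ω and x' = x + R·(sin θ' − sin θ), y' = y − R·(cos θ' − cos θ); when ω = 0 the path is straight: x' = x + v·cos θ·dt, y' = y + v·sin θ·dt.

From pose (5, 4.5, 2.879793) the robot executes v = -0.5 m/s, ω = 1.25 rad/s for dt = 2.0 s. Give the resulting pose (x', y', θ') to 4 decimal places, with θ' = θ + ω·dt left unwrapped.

θ' = 2.8798 + 1.25·2.0 = 5.3798
R = v/ω = -0.5/1.25 = -0.4000
x' = 5 + -0.4000·(sin 5.3798 − sin 2.8798) = 5.4177
y' = 4.5 − -0.4000·(cos 5.3798 − cos 2.8798) = 5.1339

(5.4177, 5.1339, 5.3798)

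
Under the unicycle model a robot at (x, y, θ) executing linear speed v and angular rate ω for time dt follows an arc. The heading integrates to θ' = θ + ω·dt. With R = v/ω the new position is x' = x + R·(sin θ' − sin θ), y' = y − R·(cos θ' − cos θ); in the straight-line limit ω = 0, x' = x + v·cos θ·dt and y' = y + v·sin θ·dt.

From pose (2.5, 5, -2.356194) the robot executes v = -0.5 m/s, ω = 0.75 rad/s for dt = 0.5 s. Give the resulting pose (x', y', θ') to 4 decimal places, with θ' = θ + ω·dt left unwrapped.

θ' = -2.3562 + 0.75·0.5 = -1.9812
R = v/ω = -0.5/0.75 = -0.6667
x' = 2.5 + -0.6667·(sin -1.9812 − sin -2.3562) = 2.6399
y' = 5 − -0.6667·(cos -1.9812 − cos -2.3562) = 5.2054

(2.6399, 5.2054, -1.9812)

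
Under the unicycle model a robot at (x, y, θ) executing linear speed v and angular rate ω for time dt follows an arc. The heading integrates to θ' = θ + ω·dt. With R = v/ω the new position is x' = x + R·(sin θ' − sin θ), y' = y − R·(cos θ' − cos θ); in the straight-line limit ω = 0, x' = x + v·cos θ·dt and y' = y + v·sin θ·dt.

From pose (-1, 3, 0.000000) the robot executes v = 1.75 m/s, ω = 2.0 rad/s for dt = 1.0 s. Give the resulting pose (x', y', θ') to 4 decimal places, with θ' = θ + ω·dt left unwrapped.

θ' = 0.0000 + 2.0·1.0 = 2.0000
R = v/ω = 1.75/2.0 = 0.8750
x' = -1 + 0.8750·(sin 2.0000 − sin 0.0000) = -0.2044
y' = 3 − 0.8750·(cos 2.0000 − cos 0.0000) = 4.2391

(-0.2044, 4.2391, 2.0000)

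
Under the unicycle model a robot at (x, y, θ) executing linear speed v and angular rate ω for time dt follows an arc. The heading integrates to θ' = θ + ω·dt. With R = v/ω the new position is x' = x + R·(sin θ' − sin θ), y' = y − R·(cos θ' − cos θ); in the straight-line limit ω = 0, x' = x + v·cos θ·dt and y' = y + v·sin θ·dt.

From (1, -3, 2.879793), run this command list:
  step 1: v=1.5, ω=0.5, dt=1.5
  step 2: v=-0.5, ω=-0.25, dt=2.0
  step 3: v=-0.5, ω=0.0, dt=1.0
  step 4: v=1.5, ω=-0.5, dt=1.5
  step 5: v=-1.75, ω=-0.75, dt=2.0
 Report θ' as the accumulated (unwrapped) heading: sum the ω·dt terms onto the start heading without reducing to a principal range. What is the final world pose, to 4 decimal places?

step 1: θ'=3.6298 (R=3.0000) → pose (-1.1836, -3.2482, 3.6298)
step 2: θ'=3.1298 (R=2.0000) → pose (-0.2219, -3.0147, 3.1298)
step 3: θ'=3.1298 (straight) → pose (0.2781, -3.0206, 3.1298)
step 4: θ'=2.3798 (R=-3.0000) → pose (-1.7572, -2.1916, 2.3798)
step 5: θ'=0.8798 (R=2.3333) → pose (-1.5696, -5.3671, 0.8798)

(-1.5696, -5.3671, 0.8798)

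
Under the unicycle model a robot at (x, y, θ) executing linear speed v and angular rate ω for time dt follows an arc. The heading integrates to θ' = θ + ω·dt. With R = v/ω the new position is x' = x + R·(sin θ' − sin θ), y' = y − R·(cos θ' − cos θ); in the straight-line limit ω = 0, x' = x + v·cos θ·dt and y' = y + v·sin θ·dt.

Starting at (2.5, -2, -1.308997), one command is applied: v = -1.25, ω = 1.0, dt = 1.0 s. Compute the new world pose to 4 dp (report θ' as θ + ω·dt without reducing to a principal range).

θ' = -1.3090 + 1.0·1.0 = -0.3090
R = v/ω = -1.25/1.0 = -1.2500
x' = 2.5 + -1.2500·(sin -0.3090 − sin -1.3090) = 1.6727
y' = -2 − -1.2500·(cos -0.3090 − cos -1.3090) = -1.1327

(1.6727, -1.1327, -0.3090)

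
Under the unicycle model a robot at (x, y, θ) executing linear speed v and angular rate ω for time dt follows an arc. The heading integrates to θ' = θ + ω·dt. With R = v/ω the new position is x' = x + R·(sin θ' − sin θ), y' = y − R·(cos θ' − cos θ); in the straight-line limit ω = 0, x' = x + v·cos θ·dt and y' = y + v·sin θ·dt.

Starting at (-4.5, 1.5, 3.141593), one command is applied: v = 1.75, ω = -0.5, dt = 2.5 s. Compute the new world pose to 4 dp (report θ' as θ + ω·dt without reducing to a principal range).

(-7.8214, 3.8964, 1.8916)

θ' = 3.1416 + -0.5·2.5 = 1.8916
R = v/ω = 1.75/-0.5 = -3.5000
x' = -4.5 + -3.5000·(sin 1.8916 − sin 3.1416) = -7.8214
y' = 1.5 − -3.5000·(cos 1.8916 − cos 3.1416) = 3.8964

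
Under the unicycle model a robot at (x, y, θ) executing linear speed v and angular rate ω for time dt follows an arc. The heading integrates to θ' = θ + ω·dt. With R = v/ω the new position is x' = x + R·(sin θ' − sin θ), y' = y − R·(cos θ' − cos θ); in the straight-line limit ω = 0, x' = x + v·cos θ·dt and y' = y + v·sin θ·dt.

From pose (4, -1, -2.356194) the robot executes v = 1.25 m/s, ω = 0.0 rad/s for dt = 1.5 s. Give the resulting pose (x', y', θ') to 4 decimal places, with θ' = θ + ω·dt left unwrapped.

(2.6742, -2.3258, -2.3562)

θ' = -2.3562 + 0.0·1.5 = -2.3562
ω = 0 → straight: x' = 4 + 1.25·cos(-2.3562)·1.5 = 2.6742
y' = -1 + 1.25·sin(-2.3562)·1.5 = -2.3258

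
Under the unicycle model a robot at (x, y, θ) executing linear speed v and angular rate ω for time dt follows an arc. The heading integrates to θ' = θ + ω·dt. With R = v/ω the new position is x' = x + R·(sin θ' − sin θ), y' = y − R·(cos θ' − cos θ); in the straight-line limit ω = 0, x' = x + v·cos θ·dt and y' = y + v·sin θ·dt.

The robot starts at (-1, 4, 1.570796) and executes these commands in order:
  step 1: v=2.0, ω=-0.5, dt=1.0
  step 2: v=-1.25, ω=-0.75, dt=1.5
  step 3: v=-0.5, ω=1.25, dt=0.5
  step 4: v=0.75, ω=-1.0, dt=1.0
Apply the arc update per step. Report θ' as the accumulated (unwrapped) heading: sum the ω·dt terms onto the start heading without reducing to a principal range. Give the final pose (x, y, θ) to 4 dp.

(-1.5837, 5.0406, -0.4292)

step 1: θ'=1.0708 (R=-4.0000) → pose (-0.5103, 5.9177, 1.0708)
step 2: θ'=-0.0542 (R=1.6667) → pose (-2.0633, 5.0525, -0.0542)
step 3: θ'=0.5708 (R=-0.4000) → pose (-2.3011, 4.9897, 0.5708)
step 4: θ'=-0.4292 (R=-0.7500) → pose (-1.5837, 5.0406, -0.4292)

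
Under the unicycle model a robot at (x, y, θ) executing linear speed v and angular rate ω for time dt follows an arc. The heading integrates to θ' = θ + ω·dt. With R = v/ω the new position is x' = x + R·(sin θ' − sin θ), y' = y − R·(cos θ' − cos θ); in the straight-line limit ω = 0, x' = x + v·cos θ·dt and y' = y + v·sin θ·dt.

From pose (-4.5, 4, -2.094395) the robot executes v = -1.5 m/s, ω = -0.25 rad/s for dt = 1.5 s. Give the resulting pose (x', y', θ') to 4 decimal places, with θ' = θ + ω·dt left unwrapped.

θ' = -2.0944 + -0.25·1.5 = -2.4694
R = v/ω = -1.5/-0.25 = 6.0000
x' = -4.5 + 6.0000·(sin -2.4694 − sin -2.0944) = -3.0401
y' = 4 − 6.0000·(cos -2.4694 − cos -2.0944) = 5.6947

(-3.0401, 5.6947, -2.4694)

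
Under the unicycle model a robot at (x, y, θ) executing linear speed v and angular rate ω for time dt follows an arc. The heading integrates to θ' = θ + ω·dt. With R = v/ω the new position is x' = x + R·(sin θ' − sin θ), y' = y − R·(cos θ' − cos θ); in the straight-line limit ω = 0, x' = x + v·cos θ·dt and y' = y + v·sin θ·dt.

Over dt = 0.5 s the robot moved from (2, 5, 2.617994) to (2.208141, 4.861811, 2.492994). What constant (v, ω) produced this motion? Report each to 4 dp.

v = -0.5000, ω = -0.2500

Δθ = 2.492994 − 2.617994 = -0.125000
ω = Δθ/dt = -0.125000/0.5 = -0.2500
R = Δx/(sin θ' − sin θ) = 2.0000
v = R·ω = 2.0000·-0.2500 = -0.5000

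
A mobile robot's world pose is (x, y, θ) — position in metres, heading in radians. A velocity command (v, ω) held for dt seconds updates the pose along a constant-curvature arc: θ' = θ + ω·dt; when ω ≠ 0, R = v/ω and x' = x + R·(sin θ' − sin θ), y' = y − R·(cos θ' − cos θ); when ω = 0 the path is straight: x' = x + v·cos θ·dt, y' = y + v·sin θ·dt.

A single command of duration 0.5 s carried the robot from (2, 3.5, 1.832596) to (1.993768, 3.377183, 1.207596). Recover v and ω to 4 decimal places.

v = -0.2500, ω = -1.2500

Δθ = 1.207596 − 1.832596 = -0.625000
ω = Δθ/dt = -0.625000/0.5 = -1.2500
R = −Δy/(cos θ' − cos θ) = 0.2000
v = R·ω = 0.2000·-1.2500 = -0.2500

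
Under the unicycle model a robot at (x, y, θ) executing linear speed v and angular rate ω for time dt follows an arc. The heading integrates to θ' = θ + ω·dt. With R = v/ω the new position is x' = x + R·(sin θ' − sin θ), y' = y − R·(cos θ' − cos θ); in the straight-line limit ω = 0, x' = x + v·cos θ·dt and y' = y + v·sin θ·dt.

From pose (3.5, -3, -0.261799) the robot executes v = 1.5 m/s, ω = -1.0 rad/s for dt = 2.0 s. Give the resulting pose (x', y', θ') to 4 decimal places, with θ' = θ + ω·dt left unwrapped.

(4.2677, -5.4049, -2.2618)

θ' = -0.2618 + -1.0·2.0 = -2.2618
R = v/ω = 1.5/-1.0 = -1.5000
x' = 3.5 + -1.5000·(sin -2.2618 − sin -0.2618) = 4.2677
y' = -3 − -1.5000·(cos -2.2618 − cos -0.2618) = -5.4049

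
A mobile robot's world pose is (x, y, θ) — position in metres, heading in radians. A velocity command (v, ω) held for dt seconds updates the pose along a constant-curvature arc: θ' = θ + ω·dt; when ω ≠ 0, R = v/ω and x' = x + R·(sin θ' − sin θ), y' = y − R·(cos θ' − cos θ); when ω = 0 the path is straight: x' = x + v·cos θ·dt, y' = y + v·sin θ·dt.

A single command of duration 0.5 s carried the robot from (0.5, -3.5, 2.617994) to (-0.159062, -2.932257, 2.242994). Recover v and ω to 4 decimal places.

v = 1.7500, ω = -0.7500

Δθ = 2.242994 − 2.617994 = -0.375000
ω = Δθ/dt = -0.375000/0.5 = -0.7500
R = Δx/(sin θ' − sin θ) = -2.3333
v = R·ω = -2.3333·-0.7500 = 1.7500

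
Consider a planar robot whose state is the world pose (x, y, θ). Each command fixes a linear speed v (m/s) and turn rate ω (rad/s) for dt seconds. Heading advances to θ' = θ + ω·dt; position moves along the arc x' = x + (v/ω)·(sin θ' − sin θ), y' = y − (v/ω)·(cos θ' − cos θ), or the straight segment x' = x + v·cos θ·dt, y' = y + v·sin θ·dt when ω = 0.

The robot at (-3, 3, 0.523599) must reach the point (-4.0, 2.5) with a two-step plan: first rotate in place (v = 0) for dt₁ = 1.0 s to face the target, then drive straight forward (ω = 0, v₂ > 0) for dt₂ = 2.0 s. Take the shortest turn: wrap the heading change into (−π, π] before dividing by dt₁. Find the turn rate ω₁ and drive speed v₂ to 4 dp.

heading to target = atan2(2.5−3, -4−-3) = -2.6779
Δθ = wrap(-2.6779 − 0.5236) = 3.0816; ω₁ = Δθ/dt₁ = 3.0816
distance = √((-4−-3)² + (2.5−3)²) = 1.1180; v₂ = distance/dt₂ = 0.5590

ω₁ = 3.0816, v₂ = 0.5590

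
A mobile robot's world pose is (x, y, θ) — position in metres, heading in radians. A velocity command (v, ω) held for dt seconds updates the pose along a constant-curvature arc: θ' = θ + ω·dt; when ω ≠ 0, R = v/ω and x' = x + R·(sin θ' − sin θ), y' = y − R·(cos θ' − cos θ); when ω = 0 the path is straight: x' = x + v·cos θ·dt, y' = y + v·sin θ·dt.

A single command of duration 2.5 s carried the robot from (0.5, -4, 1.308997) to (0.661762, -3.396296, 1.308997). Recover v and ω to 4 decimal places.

Δθ = 1.308997 − 1.308997 = 0.000000
ω = Δθ/dt = 0.000000/2.5 = 0.0000
ω = 0 → v = (Δx·cos θ + Δy·sin θ)/dt = 0.2500

v = 0.2500, ω = 0.0000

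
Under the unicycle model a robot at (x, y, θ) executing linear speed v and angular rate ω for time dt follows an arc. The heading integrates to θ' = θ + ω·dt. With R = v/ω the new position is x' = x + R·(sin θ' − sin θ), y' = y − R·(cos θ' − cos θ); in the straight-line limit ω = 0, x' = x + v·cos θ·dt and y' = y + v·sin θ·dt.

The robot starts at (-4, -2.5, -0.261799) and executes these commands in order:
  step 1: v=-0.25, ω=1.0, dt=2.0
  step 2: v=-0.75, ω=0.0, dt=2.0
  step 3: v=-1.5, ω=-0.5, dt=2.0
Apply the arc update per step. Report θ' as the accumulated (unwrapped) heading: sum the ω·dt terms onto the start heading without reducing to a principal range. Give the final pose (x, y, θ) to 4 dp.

(-5.0005, -6.9811, 0.7382)

step 1: θ'=1.7382 (R=-0.2500) → pose (-4.3112, -2.7831, 1.7382)
step 2: θ'=1.7382 (straight) → pose (-4.0613, -4.2622, 1.7382)
step 3: θ'=0.7382 (R=3.0000) → pose (-5.0005, -6.9811, 0.7382)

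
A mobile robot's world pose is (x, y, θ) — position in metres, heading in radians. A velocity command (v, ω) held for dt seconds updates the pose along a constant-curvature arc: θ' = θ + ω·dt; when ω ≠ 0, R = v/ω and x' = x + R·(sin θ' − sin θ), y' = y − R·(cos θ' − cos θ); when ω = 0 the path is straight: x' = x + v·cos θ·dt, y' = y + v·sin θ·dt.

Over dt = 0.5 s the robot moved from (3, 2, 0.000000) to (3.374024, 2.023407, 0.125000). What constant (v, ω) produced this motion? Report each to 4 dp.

Δθ = 0.125000 − 0.000000 = 0.125000
ω = Δθ/dt = 0.125000/0.5 = 0.2500
R = Δx/(sin θ' − sin θ) = 3.0000
v = R·ω = 3.0000·0.2500 = 0.7500

v = 0.7500, ω = 0.2500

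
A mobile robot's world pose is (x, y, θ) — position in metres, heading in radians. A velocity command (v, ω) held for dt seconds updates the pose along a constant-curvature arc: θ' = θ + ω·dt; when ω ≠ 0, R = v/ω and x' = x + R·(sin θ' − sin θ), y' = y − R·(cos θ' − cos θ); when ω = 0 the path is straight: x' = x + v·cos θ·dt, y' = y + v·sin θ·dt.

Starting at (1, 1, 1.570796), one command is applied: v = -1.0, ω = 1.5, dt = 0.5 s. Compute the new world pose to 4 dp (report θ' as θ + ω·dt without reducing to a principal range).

(1.1789, 0.5456, 2.3208)

θ' = 1.5708 + 1.5·0.5 = 2.3208
R = v/ω = -1.0/1.5 = -0.6667
x' = 1 + -0.6667·(sin 2.3208 − sin 1.5708) = 1.1789
y' = 1 − -0.6667·(cos 2.3208 − cos 1.5708) = 0.5456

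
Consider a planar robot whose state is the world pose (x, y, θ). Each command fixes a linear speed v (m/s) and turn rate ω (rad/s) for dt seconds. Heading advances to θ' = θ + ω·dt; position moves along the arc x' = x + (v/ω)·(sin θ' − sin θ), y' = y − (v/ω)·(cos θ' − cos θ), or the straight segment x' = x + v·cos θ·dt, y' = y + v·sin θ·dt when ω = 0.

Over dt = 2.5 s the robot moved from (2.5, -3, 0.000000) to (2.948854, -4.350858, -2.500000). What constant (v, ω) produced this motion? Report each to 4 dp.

Δθ = -2.500000 − 0.000000 = -2.500000
ω = Δθ/dt = -2.500000/2.5 = -1.0000
R = −Δy/(cos θ' − cos θ) = -0.7500
v = R·ω = -0.7500·-1.0000 = 0.7500

v = 0.7500, ω = -1.0000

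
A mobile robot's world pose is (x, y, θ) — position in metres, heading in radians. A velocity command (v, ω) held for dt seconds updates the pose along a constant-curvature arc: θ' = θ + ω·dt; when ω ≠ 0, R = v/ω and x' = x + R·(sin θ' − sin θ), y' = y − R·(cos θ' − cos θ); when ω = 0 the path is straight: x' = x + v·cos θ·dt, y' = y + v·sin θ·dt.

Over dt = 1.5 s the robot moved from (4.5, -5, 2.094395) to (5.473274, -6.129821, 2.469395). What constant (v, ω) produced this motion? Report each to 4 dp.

v = -1.0000, ω = 0.2500

Δθ = 2.469395 − 2.094395 = 0.375000
ω = Δθ/dt = 0.375000/1.5 = 0.2500
R = −Δy/(cos θ' − cos θ) = -4.0000
v = R·ω = -4.0000·0.2500 = -1.0000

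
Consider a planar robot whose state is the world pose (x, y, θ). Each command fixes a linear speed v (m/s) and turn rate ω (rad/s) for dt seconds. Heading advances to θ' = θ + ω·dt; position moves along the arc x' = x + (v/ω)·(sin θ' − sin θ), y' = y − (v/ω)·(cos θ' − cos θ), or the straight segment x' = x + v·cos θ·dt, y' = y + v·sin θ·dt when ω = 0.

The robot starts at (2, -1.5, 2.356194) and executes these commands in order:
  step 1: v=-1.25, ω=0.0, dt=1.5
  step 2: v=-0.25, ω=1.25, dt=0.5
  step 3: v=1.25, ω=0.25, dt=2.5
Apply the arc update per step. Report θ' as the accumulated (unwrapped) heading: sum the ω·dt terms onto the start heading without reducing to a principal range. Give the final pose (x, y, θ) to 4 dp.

(0.3964, -3.3477, 3.6062)

step 1: θ'=2.3562 (straight) → pose (3.3258, -2.8258, 2.3562)
step 2: θ'=2.9812 (R=-0.2000) → pose (3.4353, -2.8818, 2.9812)
step 3: θ'=3.6062 (R=5.0000) → pose (0.3964, -3.3477, 3.6062)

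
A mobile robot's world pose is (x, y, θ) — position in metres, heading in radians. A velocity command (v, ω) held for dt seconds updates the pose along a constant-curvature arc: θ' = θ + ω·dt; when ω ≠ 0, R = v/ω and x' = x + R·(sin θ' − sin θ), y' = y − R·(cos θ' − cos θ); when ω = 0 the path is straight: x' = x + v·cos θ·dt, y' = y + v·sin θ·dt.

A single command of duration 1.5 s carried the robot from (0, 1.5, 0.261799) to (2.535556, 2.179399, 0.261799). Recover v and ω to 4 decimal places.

v = 1.7500, ω = 0.0000

Δθ = 0.261799 − 0.261799 = 0.000000
ω = Δθ/dt = 0.000000/1.5 = 0.0000
ω = 0 → v = (Δx·cos θ + Δy·sin θ)/dt = 1.7500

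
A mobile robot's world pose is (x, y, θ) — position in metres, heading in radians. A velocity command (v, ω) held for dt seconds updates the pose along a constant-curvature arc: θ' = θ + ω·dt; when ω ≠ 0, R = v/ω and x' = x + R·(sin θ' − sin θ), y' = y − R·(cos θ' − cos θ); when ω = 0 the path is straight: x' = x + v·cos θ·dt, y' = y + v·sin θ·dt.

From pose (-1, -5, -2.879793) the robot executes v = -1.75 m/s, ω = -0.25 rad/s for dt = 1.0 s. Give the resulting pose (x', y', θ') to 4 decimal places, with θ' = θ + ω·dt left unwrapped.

(0.7291, -4.7620, -3.1298)

θ' = -2.8798 + -0.25·1.0 = -3.1298
R = v/ω = -1.75/-0.25 = 7.0000
x' = -1 + 7.0000·(sin -3.1298 − sin -2.8798) = 0.7291
y' = -5 − 7.0000·(cos -3.1298 − cos -2.8798) = -4.7620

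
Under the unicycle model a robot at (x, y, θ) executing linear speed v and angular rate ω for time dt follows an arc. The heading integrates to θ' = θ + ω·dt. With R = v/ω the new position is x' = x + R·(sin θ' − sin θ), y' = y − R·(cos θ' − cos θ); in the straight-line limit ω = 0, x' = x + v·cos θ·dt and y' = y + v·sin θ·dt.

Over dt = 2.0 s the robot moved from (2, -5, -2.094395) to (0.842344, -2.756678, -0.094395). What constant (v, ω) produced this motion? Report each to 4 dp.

Δθ = -0.094395 − -2.094395 = 2.000000
ω = Δθ/dt = 2.000000/2.0 = 1.0000
R = −Δy/(cos θ' − cos θ) = -1.5000
v = R·ω = -1.5000·1.0000 = -1.5000

v = -1.5000, ω = 1.0000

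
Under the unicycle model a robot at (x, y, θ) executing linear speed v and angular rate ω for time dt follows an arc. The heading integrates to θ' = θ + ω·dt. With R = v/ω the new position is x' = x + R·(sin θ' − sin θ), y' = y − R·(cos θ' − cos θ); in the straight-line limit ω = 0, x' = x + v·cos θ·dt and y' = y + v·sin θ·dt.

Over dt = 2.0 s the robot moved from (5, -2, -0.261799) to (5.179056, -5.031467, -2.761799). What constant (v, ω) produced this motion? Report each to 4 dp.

v = 2.0000, ω = -1.2500

Δθ = -2.761799 − -0.261799 = -2.500000
ω = Δθ/dt = -2.500000/2.0 = -1.2500
R = −Δy/(cos θ' − cos θ) = -1.6000
v = R·ω = -1.6000·-1.2500 = 2.0000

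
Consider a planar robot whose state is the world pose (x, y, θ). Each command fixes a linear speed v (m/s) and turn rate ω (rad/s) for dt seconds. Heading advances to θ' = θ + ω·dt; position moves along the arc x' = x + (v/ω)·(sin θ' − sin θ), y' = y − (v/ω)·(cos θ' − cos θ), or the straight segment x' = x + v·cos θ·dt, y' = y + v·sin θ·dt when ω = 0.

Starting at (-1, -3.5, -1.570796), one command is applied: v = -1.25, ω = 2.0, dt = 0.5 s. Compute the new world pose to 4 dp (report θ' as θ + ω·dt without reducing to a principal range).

θ' = -1.5708 + 2.0·0.5 = -0.5708
R = v/ω = -1.25/2.0 = -0.6250
x' = -1 + -0.6250·(sin -0.5708 − sin -1.5708) = -1.2873
y' = -3.5 − -0.6250·(cos -0.5708 − cos -1.5708) = -2.9741

(-1.2873, -2.9741, -0.5708)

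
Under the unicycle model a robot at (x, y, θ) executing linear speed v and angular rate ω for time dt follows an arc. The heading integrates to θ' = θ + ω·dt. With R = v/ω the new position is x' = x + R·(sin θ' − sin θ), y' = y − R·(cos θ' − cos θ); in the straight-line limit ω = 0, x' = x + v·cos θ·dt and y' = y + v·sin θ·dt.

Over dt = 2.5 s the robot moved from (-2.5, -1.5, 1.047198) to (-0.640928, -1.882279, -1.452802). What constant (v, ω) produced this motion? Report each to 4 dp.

v = 1.0000, ω = -1.0000

Δθ = -1.452802 − 1.047198 = -2.500000
ω = Δθ/dt = -2.500000/2.5 = -1.0000
R = Δx/(sin θ' − sin θ) = -1.0000
v = R·ω = -1.0000·-1.0000 = 1.0000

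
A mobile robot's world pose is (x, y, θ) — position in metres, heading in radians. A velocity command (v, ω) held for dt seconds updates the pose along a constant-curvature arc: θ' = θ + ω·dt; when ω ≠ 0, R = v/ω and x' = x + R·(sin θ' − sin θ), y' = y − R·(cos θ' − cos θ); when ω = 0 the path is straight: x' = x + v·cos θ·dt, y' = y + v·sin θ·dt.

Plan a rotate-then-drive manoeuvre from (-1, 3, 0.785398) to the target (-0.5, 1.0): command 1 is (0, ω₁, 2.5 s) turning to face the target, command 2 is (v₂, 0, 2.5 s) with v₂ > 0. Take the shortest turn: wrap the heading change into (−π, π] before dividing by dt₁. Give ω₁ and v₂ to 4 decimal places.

ω₁ = -0.8445, v₂ = 0.8246

heading to target = atan2(1−3, -0.5−-1) = -1.3258
Δθ = wrap(-1.3258 − 0.7854) = -2.1112; ω₁ = Δθ/dt₁ = -0.8445
distance = √((-0.5−-1)² + (1−3)²) = 2.0616; v₂ = distance/dt₂ = 0.8246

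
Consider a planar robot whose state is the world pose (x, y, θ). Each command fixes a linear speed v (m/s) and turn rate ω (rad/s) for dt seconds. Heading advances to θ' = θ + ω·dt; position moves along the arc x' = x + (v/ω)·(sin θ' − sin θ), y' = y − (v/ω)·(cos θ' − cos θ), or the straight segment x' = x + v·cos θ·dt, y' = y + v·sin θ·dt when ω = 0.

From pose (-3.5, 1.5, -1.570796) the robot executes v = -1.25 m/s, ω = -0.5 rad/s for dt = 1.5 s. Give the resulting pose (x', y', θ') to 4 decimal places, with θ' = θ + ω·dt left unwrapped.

(-2.8292, 3.2041, -2.3208)

θ' = -1.5708 + -0.5·1.5 = -2.3208
R = v/ω = -1.25/-0.5 = 2.5000
x' = -3.5 + 2.5000·(sin -2.3208 − sin -1.5708) = -2.8292
y' = 1.5 − 2.5000·(cos -2.3208 − cos -1.5708) = 3.2041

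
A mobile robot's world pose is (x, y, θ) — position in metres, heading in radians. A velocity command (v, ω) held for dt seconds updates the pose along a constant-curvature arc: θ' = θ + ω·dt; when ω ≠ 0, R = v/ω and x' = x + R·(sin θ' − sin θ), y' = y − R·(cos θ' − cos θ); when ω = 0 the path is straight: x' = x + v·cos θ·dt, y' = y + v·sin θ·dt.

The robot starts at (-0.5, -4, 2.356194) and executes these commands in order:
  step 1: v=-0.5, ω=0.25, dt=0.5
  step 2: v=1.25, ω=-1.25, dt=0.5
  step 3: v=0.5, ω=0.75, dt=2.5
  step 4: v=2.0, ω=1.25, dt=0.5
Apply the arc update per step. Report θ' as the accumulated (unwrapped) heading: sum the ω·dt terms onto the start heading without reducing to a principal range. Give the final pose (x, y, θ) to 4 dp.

step 1: θ'=2.4812 (R=-2.0000) → pose (-0.3126, -4.1653, 2.4812)
step 2: θ'=1.8562 (R=-1.0000) → pose (-0.6588, -3.6571, 1.8562)
step 3: θ'=3.7312 (R=0.6667) → pose (-1.6692, -3.2907, 3.7312)
step 4: θ'=4.3562 (R=1.6000) → pose (-2.2791, -4.0626, 4.3562)

(-2.2791, -4.0626, 4.3562)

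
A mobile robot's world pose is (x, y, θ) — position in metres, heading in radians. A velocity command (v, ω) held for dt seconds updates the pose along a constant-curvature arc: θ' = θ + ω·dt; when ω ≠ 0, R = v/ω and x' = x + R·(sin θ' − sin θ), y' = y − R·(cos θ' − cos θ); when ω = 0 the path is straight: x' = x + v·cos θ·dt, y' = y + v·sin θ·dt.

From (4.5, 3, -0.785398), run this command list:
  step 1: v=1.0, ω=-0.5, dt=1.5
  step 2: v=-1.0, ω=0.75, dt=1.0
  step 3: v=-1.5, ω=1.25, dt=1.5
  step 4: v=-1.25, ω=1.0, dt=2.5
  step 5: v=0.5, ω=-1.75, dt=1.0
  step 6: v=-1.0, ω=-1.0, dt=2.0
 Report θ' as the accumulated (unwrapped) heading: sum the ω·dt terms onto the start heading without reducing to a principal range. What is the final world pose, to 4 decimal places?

step 1: θ'=-1.5354 (R=-2.0000) → pose (5.0845, 1.6566, -1.5354)
step 2: θ'=-0.7854 (R=-1.3333) → pose (4.6948, 2.5522, -0.7854)
step 3: θ'=1.0896 (R=-1.2000) → pose (2.7826, 2.2591, 1.0896)
step 4: θ'=3.5896 (R=-1.2500) → pose (4.4321, 0.5539, 3.5896)
step 5: θ'=1.8396 (R=-0.2857) → pose (4.0329, 0.7355, 1.8396)
step 6: θ'=-0.1604 (R=1.0000) → pose (2.9091, -0.5172, -0.1604)

(2.9091, -0.5172, -0.1604)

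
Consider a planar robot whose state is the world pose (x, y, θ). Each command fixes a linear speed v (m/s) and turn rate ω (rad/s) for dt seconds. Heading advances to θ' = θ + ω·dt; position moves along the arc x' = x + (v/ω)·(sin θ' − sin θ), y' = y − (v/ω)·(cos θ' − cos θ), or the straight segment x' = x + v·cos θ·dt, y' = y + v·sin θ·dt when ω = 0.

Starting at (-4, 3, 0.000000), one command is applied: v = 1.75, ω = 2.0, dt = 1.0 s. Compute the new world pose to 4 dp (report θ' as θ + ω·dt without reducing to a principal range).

θ' = 0.0000 + 2.0·1.0 = 2.0000
R = v/ω = 1.75/2.0 = 0.8750
x' = -4 + 0.8750·(sin 2.0000 − sin 0.0000) = -3.2044
y' = 3 − 0.8750·(cos 2.0000 − cos 0.0000) = 4.2391

(-3.2044, 4.2391, 2.0000)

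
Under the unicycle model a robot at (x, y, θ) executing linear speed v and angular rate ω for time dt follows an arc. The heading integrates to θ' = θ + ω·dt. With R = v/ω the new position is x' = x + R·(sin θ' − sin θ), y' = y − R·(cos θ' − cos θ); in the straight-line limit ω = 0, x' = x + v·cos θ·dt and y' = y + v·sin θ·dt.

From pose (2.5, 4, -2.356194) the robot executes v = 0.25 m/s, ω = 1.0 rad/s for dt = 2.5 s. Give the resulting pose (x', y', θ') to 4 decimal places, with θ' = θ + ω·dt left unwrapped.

(2.7126, 3.5758, 0.1438)

θ' = -2.3562 + 1.0·2.5 = 0.1438
R = v/ω = 0.25/1.0 = 0.2500
x' = 2.5 + 0.2500·(sin 0.1438 − sin -2.3562) = 2.7126
y' = 4 − 0.2500·(cos 0.1438 − cos -2.3562) = 3.5758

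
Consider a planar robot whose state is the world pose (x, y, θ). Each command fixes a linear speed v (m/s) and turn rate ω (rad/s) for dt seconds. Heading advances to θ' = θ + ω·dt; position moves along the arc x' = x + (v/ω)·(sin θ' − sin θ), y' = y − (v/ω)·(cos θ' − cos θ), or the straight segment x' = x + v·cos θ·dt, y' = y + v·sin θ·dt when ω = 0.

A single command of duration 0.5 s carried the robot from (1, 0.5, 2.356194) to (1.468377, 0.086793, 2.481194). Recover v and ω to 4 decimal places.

Δθ = 2.481194 − 2.356194 = 0.125000
ω = Δθ/dt = 0.125000/0.5 = 0.2500
R = Δx/(sin θ' − sin θ) = -5.0000
v = R·ω = -5.0000·0.2500 = -1.2500

v = -1.2500, ω = 0.2500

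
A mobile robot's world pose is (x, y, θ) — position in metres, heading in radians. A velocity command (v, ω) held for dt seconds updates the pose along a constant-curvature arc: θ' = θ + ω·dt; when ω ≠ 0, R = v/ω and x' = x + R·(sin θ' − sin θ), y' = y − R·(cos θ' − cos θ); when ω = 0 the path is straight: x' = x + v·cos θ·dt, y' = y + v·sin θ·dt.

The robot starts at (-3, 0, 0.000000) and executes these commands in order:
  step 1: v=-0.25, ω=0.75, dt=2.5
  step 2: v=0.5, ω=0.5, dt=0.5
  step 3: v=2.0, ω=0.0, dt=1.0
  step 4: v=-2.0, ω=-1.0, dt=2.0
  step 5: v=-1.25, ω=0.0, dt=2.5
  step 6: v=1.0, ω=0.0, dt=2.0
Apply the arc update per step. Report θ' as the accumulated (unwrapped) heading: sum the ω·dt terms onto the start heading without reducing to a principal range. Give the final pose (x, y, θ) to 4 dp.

step 1: θ'=1.8750 (R=-0.3333) → pose (-3.3180, -0.4332, 1.8750)
step 2: θ'=2.1250 (R=1.0000) → pose (-3.4218, -0.2064, 2.1250)
step 3: θ'=2.1250 (straight) → pose (-4.4743, 1.4942, 2.1250)
step 4: θ'=0.1250 (R=2.0000) → pose (-5.9256, -1.5427, 0.1250)
step 5: θ'=0.1250 (straight) → pose (-9.0262, -1.9323, 0.1250)
step 6: θ'=0.1250 (straight) → pose (-7.0418, -1.6830, 0.1250)

(-7.0418, -1.6830, 0.1250)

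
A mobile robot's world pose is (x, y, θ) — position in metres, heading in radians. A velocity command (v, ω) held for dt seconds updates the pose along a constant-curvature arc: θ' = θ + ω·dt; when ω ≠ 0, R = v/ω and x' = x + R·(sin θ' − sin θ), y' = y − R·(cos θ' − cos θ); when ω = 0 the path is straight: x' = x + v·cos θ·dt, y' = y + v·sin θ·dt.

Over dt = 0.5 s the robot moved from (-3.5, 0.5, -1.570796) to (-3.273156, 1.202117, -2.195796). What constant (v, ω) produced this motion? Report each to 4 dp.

v = -1.5000, ω = -1.2500

Δθ = -2.195796 − -1.570796 = -0.625000
ω = Δθ/dt = -0.625000/0.5 = -1.2500
R = −Δy/(cos θ' − cos θ) = 1.2000
v = R·ω = 1.2000·-1.2500 = -1.5000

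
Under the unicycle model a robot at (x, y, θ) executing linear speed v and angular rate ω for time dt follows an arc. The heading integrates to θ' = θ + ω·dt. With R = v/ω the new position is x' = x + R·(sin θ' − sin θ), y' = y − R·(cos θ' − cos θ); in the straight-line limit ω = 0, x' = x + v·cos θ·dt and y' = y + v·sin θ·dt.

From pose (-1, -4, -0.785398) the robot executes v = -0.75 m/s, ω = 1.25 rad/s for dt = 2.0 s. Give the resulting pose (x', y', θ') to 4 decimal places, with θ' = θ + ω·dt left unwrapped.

(-2.0181, -4.5103, 1.7146)

θ' = -0.7854 + 1.25·2.0 = 1.7146
R = v/ω = -0.75/1.25 = -0.6000
x' = -1 + -0.6000·(sin 1.7146 − sin -0.7854) = -2.0181
y' = -4 − -0.6000·(cos 1.7146 − cos -0.7854) = -4.5103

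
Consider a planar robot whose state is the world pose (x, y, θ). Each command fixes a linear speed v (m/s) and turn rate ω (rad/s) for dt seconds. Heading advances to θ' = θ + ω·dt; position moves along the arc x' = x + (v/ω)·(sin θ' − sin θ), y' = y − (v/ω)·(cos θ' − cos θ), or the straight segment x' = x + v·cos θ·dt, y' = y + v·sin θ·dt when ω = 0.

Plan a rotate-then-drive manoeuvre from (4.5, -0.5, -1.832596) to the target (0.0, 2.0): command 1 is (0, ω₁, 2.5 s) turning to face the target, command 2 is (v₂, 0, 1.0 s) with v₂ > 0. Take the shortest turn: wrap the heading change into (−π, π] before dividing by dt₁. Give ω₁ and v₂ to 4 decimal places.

ω₁ = -0.7264, v₂ = 5.1478

heading to target = atan2(2−-0.5, 0−4.5) = 2.6345
Δθ = wrap(2.6345 − -1.8326) = -1.8161; ω₁ = Δθ/dt₁ = -0.7264
distance = √((0−4.5)² + (2−-0.5)²) = 5.1478; v₂ = distance/dt₂ = 5.1478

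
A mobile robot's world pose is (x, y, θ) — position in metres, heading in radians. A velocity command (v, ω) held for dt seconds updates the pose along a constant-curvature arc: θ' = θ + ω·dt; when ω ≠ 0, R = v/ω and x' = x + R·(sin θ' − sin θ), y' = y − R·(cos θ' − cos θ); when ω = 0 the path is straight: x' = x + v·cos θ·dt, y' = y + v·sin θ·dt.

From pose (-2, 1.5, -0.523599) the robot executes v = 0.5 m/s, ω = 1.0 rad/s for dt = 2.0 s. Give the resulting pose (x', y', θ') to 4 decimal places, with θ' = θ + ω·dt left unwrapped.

θ' = -0.5236 + 1.0·2.0 = 1.4764
R = v/ω = 0.5/1.0 = 0.5000
x' = -2 + 0.5000·(sin 1.4764 − sin -0.5236) = -1.2522
y' = 1.5 − 0.5000·(cos 1.4764 − cos -0.5236) = 1.8859

(-1.2522, 1.8859, 1.4764)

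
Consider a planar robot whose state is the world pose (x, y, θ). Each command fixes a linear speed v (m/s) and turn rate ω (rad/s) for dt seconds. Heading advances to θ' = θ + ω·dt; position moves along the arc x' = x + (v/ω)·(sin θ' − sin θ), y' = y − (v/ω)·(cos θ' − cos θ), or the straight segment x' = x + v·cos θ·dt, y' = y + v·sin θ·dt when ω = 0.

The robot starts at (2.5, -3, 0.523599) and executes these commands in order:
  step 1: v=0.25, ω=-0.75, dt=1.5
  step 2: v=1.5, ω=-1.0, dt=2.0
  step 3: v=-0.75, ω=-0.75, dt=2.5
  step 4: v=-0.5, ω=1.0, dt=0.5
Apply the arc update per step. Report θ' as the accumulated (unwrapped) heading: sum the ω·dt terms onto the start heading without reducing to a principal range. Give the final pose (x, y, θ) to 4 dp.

(4.3802, -6.3796, -3.9764)

step 1: θ'=-0.6014 (R=-0.3333) → pose (2.8553, -3.0138, -0.6014)
step 2: θ'=-2.6014 (R=-1.5000) → pose (2.7780, -5.5371, -2.6014)
step 3: θ'=-4.4764 (R=1.0000) → pose (4.2646, -6.1609, -4.4764)
step 4: θ'=-3.9764 (R=-0.5000) → pose (4.3802, -6.3796, -3.9764)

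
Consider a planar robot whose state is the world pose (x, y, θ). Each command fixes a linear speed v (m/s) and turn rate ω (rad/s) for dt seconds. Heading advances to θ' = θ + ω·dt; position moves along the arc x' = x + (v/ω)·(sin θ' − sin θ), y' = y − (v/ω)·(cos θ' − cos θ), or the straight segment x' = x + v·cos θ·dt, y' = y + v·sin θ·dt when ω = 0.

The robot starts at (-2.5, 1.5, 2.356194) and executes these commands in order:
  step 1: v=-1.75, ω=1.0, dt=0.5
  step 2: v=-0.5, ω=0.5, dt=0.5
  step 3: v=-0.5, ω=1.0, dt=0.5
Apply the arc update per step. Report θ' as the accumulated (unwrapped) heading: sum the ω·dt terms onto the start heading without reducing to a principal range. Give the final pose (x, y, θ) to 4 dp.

step 1: θ'=2.8562 (R=-1.7500) → pose (-1.7553, 1.0582, 2.8562)
step 2: θ'=3.1062 (R=-1.0000) → pose (-1.5091, 1.0184, 3.1062)
step 3: θ'=3.6062 (R=-0.5000) → pose (-1.2674, 1.0711, 3.6062)

(-1.2674, 1.0711, 3.6062)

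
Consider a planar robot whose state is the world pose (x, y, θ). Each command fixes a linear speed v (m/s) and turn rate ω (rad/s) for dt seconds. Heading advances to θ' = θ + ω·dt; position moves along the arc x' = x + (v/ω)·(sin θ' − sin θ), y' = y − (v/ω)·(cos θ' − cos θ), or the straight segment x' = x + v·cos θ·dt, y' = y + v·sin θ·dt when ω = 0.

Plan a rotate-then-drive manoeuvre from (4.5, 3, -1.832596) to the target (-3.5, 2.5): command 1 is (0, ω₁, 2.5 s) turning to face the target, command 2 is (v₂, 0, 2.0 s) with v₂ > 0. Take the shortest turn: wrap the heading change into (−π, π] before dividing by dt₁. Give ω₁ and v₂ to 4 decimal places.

heading to target = atan2(2.5−3, -3.5−4.5) = -3.0792
Δθ = wrap(-3.0792 − -1.8326) = -1.2466; ω₁ = Δθ/dt₁ = -0.4986
distance = √((-3.5−4.5)² + (2.5−3)²) = 8.0156; v₂ = distance/dt₂ = 4.0078

ω₁ = -0.4986, v₂ = 4.0078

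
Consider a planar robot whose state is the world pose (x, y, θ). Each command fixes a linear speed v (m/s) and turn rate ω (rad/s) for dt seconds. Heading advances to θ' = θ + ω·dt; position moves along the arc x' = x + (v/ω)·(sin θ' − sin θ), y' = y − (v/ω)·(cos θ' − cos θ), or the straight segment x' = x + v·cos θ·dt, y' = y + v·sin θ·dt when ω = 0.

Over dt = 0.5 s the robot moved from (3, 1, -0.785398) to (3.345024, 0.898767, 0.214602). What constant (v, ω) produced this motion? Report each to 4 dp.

v = 0.7500, ω = 2.0000

Δθ = 0.214602 − -0.785398 = 1.000000
ω = Δθ/dt = 1.000000/0.5 = 2.0000
R = Δx/(sin θ' − sin θ) = 0.3750
v = R·ω = 0.3750·2.0000 = 0.7500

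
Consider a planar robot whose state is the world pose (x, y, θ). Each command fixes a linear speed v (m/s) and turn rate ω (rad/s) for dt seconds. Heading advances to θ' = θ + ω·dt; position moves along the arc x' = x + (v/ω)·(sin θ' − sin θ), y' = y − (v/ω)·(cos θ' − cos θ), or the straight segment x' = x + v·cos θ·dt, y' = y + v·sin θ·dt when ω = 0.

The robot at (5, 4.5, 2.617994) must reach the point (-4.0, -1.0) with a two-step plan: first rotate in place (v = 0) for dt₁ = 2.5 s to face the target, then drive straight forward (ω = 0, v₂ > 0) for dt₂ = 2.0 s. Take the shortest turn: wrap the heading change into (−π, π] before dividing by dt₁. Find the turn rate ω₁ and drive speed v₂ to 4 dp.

heading to target = atan2(-1−4.5, -4−5) = -2.5930
Δθ = wrap(-2.5930 − 2.6180) = 1.0721; ω₁ = Δθ/dt₁ = 0.4289
distance = √((-4−5)² + (-1−4.5)²) = 10.5475; v₂ = distance/dt₂ = 5.2738

ω₁ = 0.4289, v₂ = 5.2738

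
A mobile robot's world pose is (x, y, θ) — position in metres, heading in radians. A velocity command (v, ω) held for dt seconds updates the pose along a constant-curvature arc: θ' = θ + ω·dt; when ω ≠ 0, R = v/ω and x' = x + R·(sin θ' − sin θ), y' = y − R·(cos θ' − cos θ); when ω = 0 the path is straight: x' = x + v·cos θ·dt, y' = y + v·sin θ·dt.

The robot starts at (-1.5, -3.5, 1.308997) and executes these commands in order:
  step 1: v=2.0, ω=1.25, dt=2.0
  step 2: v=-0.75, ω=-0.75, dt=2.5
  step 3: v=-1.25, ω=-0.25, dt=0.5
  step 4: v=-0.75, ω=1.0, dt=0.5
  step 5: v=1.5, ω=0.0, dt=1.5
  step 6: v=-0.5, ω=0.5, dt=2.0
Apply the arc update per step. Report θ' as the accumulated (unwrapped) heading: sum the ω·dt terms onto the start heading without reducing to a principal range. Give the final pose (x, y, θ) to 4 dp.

step 1: θ'=3.8090 (R=1.6000) → pose (-4.0358, -1.8292, 3.8090)
step 2: θ'=1.9340 (R=1.0000) → pose (-2.4821, -2.2594, 1.9340)
step 3: θ'=1.8090 (R=5.0000) → pose (-2.2971, -2.8559, 1.8090)
step 4: θ'=2.3090 (R=-0.7500) → pose (-2.1230, -3.1837, 2.3090)
step 5: θ'=2.3090 (straight) → pose (-3.6372, -1.5194, 2.3090)
step 6: θ'=3.3090 (R=-1.0000) → pose (-2.7309, -1.8325, 3.3090)

(-2.7309, -1.8325, 3.3090)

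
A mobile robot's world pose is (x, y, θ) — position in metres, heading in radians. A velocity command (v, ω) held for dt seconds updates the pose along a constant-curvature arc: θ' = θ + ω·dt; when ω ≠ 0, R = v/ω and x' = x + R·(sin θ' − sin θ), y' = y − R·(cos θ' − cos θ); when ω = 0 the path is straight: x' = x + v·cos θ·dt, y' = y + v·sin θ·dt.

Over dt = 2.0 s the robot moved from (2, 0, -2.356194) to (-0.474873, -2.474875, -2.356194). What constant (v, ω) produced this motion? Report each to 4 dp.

Δθ = -2.356194 − -2.356194 = 0.000000
ω = Δθ/dt = 0.000000/2.0 = 0.0000
ω = 0 → v = (Δx·cos θ + Δy·sin θ)/dt = 1.7500

v = 1.7500, ω = 0.0000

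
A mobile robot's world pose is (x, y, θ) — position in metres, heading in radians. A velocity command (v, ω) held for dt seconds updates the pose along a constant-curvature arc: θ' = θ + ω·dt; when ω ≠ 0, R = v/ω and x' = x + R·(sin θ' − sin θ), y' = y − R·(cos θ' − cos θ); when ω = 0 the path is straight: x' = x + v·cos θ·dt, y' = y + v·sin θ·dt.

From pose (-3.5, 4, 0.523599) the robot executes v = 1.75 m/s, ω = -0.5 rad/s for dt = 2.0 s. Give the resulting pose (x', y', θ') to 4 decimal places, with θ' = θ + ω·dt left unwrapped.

θ' = 0.5236 + -0.5·2.0 = -0.4764
R = v/ω = 1.75/-0.5 = -3.5000
x' = -3.5 + -3.5000·(sin -0.4764 − sin 0.5236) = -0.1450
y' = 4 − -3.5000·(cos -0.4764 − cos 0.5236) = 4.0792

(-0.1450, 4.0792, -0.4764)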